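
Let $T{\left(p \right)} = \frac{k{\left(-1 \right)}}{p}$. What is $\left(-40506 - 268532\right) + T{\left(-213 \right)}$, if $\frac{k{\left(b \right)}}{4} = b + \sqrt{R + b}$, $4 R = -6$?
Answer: $- \frac{65825090}{213} - \frac{2 i \sqrt{10}}{213} \approx -3.0904 \cdot 10^{5} - 0.029693 i$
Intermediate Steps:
$R = - \frac{3}{2}$ ($R = \frac{1}{4} \left(-6\right) = - \frac{3}{2} \approx -1.5$)
$k{\left(b \right)} = 4 b + 4 \sqrt{- \frac{3}{2} + b}$ ($k{\left(b \right)} = 4 \left(b + \sqrt{- \frac{3}{2} + b}\right) = 4 b + 4 \sqrt{- \frac{3}{2} + b}$)
$T{\left(p \right)} = \frac{-4 + 2 i \sqrt{10}}{p}$ ($T{\left(p \right)} = \frac{2 \sqrt{-6 + 4 \left(-1\right)} + 4 \left(-1\right)}{p} = \frac{2 \sqrt{-6 - 4} - 4}{p} = \frac{2 \sqrt{-10} - 4}{p} = \frac{2 i \sqrt{10} - 4}{p} = \frac{-4 + 2 i \sqrt{10}}{p}$)
$\left(-40506 - 268532\right) + T{\left(-213 \right)} = \left(-40506 - 268532\right) + \frac{2 \left(-2 + i \sqrt{10}\right)}{-213} = -309038 + 2 \left(- \frac{1}{213}\right) \left(-2 + i \sqrt{10}\right) = -309038 + \left(\frac{4}{213} - \frac{2 i \sqrt{10}}{213}\right) = - \frac{65825090}{213} - \frac{2 i \sqrt{10}}{213}$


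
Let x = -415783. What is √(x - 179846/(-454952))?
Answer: I*√5378702081889165/113738 ≈ 644.81*I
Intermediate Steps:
√(x - 179846/(-454952)) = √(-415783 - 179846/(-454952)) = √(-415783 - 179846*(-1/454952)) = √(-415783 + 89923/227476) = √(-94580563785/227476) = I*√5378702081889165/113738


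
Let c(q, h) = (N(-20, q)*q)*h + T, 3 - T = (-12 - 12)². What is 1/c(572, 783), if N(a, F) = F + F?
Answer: 1/512369571 ≈ 1.9517e-9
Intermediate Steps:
N(a, F) = 2*F
T = -573 (T = 3 - (-12 - 12)² = 3 - 1*(-24)² = 3 - 1*576 = 3 - 576 = -573)
c(q, h) = -573 + 2*h*q² (c(q, h) = ((2*q)*q)*h - 573 = (2*q²)*h - 573 = 2*h*q² - 573 = -573 + 2*h*q²)
1/c(572, 783) = 1/(-573 + 2*783*572²) = 1/(-573 + 2*783*327184) = 1/(-573 + 512370144) = 1/512369571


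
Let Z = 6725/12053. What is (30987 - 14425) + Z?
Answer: 199628511/12053 ≈ 16563.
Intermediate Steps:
Z = 6725/12053 (Z = 6725*(1/12053) = 6725/12053 ≈ 0.55795)
(30987 - 14425) + Z = (30987 - 14425) + 6725/12053 = 16562 + 6725/12053 = 199628511/12053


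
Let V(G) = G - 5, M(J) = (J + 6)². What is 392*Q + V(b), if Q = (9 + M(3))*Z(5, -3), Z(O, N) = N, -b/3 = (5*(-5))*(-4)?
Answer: -106145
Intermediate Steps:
b = -300 (b = -3*5*(-5)*(-4) = -(-75)*(-4) = -3*100 = -300)
M(J) = (6 + J)²
V(G) = -5 + G
Q = -270 (Q = (9 + (6 + 3)²)*(-3) = (9 + 9²)*(-3) = (9 + 81)*(-3) = 90*(-3) = -270)
392*Q + V(b) = 392*(-270) + (-5 - 300) = -105840 - 305 = -106145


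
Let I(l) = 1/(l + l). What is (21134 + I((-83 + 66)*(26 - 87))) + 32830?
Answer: 111921337/2074 ≈ 53964.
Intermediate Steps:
I(l) = 1/(2*l)
(21134 + I((-83 + 66)*(26 - 87))) + 32830 = (21134 + 1/(2*(((-83 + 66)*(26 - 87))))) + 32830 = (21134 + 1/(2*((-17*(-61))))) + 32830 = (21134 + (½)/1037) + 32830 = (21134 + (½)*(1/1037)) + 32830 = (21134 + 1/2074) + 32830 = 43831917/2074 + 32830 = 111921337/2074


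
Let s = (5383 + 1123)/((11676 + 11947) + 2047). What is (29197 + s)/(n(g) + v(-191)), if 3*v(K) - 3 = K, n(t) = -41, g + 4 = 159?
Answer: -1124240244/3991685 ≈ -281.65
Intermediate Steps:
g = 155 (g = -4 + 159 = 155)
s = 3253/12835 (s = 6506/(23623 + 2047) = 6506/25670 = 6506*(1/25670) = 3253/12835 ≈ 0.25345)
v(K) = 1 + K/3
(29197 + s)/(n(g) + v(-191)) = (29197 + 3253/12835)/(-41 + (1 + (⅓)*(-191))) = 374746748/(12835*(-41 + (1 - 191/3))) = 374746748/(12835*(-41 - 188/3)) = 374746748/(12835*(-311/3)) = (374746748/12835)*(-3/311) = -1124240244/3991685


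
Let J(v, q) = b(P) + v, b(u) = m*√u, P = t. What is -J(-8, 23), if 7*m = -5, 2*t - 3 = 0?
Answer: 8 + 5*√6/14 ≈ 8.8748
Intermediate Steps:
t = 3/2 (t = 3/2 + (½)*0 = 3/2 + 0 = 3/2 ≈ 1.5000)
P = 3/2 ≈ 1.5000
m = -5/7 (m = (⅐)*(-5) = -5/7 ≈ -0.71429)
b(u) = -5*√u/7
J(v, q) = v - 5*√6/14 (J(v, q) = -5*√6/14 + v = v - 5*√6/14)
-J(-8, 23) = -(-8 - 5*√6/14) = 8 + 5*√6/14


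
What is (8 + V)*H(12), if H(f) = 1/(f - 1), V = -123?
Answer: -115/11 ≈ -10.455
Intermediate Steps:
H(f) = 1/(-1 + f)
(8 + V)*H(12) = (8 - 123)/(-1 + 12) = -115/11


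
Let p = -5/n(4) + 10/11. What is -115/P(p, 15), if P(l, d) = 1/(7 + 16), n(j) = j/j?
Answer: -2645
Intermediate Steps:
n(j) = 1
p = -45/11 (p = -5/1 + 10/11 = -5*1 + 10*(1/11) = -5 + 10/11 = -45/11 ≈ -4.0909)
P(l, d) = 1/23
-115/P(p, 15) = -115/1/23 = -115*23 = -2645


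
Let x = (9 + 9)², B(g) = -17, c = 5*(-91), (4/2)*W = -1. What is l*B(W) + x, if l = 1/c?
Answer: 147437/455 ≈ 324.04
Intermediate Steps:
W = -½ (W = (½)*(-1) = -½ ≈ -0.50000)
c = -455
x = 324 (x = 18² = 324)
l = -1/455 (l = 1/(-455) = -1/455 ≈ -0.0021978)
l*B(W) + x = -1/455*(-17) + 324 = 17/455 + 324 = 147437/455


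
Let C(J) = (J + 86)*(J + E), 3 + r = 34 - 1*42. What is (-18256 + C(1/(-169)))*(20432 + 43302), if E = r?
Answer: -34954338439064/28561 ≈ -1.2238e+9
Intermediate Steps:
r = -11 (r = -3 + (34 - 1*42) = -3 + (34 - 42) = -3 - 8 = -11)
E = -11
C(J) = (-11 + J)*(86 + J) (C(J) = (J + 86)*(J - 11) = (86 + J)*(-11 + J) = (-11 + J)*(86 + J))
(-18256 + C(1/(-169)))*(20432 + 43302) = (-18256 + (-946 + (1/(-169))**2 + 75/(-169)))*(20432 + 43302) = (-18256 + (-946 + (-1/169)**2 + 75*(-1/169)))*63734 = (-18256 + (-946 + 1/28561 - 75/169))*63734 = (-18256 - 27031380/28561)*63734 = -548440996/28561*63734 = -34954338439064/28561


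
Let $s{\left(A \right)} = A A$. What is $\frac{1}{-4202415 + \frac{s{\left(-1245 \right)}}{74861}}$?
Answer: $- \frac{74861}{314595439290} \approx -2.3796 \cdot 10^{-7}$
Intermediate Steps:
$s{\left(A \right)} = A^{2}$
$\frac{1}{-4202415 + \frac{s{\left(-1245 \right)}}{74861}} = \frac{1}{-4202415 + \frac{\left(-1245\right)^{2}}{74861}} = \frac{1}{-4202415 + 1550025 \cdot \frac{1}{74861}} = \frac{1}{-4202415 + \frac{1550025}{74861}} = \frac{1}{- \frac{314595439290}{74861}} = - \frac{74861}{314595439290}$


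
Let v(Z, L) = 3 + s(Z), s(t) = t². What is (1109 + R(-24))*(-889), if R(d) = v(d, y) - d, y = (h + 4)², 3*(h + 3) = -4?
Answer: -1521968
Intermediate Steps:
h = -13/3 (h = -3 + (⅓)*(-4) = -3 - 4/3 = -13/3 ≈ -4.3333)
y = ⅑ (y = (-13/3 + 4)² = (-⅓)² = ⅑ ≈ 0.11111)
v(Z, L) = 3 + Z²
R(d) = 3 + d² - d (R(d) = (3 + d²) - d = 3 + d² - d)
(1109 + R(-24))*(-889) = (1109 + (3 + (-24)² - 1*(-24)))*(-889) = (1109 + (3 + 576 + 24))*(-889) = (1109 + 603)*(-889) = 1712*(-889) = -1521968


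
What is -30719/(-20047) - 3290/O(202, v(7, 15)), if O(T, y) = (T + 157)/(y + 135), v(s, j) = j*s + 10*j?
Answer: -25711277579/7196873 ≈ -3572.6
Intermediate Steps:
v(s, j) = 10*j + j*s
O(T, y) = (157 + T)/(135 + y)
-30719/(-20047) - 3290/O(202, v(7, 15)) = -30719/(-20047) - 3290*(135 + 15*(10 + 7))/(157 + 202) = -30719*(-1/20047) - 3290/(359/(135 + 15*17)) = 30719/20047 - 3290/(359/(135 + 255)) = 30719/20047 - 3290/(359/390) = 30719/20047 - 3290/((1/390)*359) = 30719/20047 - 3290/359/390 = 30719/20047 - 3290*390/359 = 30719/20047 - 1283100/359 = -25711277579/7196873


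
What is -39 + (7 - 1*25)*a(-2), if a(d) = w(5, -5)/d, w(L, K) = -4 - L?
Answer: -120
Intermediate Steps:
a(d) = -9/d (a(d) = (-4 - 1*5)/d = (-4 - 5)/d = -9/d)
-39 + (7 - 1*25)*a(-2) = -39 + (7 - 1*25)*(-9/(-2)) = -39 + (7 - 25)*(-9*(-½)) = -39 - 18*9/2 = -39 - 81 = -120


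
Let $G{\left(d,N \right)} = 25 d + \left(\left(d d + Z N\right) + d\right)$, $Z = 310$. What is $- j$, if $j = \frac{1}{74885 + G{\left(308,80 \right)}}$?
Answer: $- \frac{1}{202557} \approx -4.9369 \cdot 10^{-6}$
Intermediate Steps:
$G{\left(d,N \right)} = d^{2} + 26 d + 310 N$ ($G{\left(d,N \right)} = 25 d + \left(\left(d d + 310 N\right) + d\right) = 25 d + \left(\left(d^{2} + 310 N\right) + d\right) = 25 d + \left(d + d^{2} + 310 N\right) = d^{2} + 26 d + 310 N$)
$j = \frac{1}{202557}$ ($j = \frac{1}{74885 + \left(308^{2} + 26 \cdot 308 + 310 \cdot 80\right)} = \frac{1}{74885 + \left(94864 + 8008 + 24800\right)} = \frac{1}{74885 + 127672} = \frac{1}{202557} \approx 4.9369 \cdot 10^{-6}$)
$- j = \left(-1\right) \frac{1}{202557} = - \frac{1}{202557}$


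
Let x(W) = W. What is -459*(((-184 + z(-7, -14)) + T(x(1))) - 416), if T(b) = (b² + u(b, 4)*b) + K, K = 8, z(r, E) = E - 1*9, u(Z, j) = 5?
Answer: 279531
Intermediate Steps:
z(r, E) = -9 + E (z(r, E) = E - 9 = -9 + E)
T(b) = 8 + b² + 5*b (T(b) = (b² + 5*b) + 8 = 8 + b² + 5*b)
-459*(((-184 + z(-7, -14)) + T(x(1))) - 416) = -459*(((-184 + (-9 - 14)) + (8 + 1² + 5*1)) - 416) = -459*(((-184 - 23) + (8 + 1 + 5)) - 416) = -459*((-207 + 14) - 416) = -459*(-193 - 416) = -459*(-609) = 279531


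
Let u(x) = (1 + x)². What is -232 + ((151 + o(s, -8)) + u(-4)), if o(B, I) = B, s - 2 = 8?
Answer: -62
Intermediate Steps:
s = 10 (s = 2 + 8 = 10)
-232 + ((151 + o(s, -8)) + u(-4)) = -232 + ((151 + 10) + (1 - 4)²) = -232 + (161 + (-3)²) = -232 + (161 + 9) = -232 + 170 = -62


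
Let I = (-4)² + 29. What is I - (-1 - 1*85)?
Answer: 131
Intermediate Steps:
I = 45 (I = 16 + 29 = 45)
I - (-1 - 1*85) = 45 - (-1 - 1*85) = 45 - (-1 - 85) = 45 - 1*(-86) = 45 + 86 = 131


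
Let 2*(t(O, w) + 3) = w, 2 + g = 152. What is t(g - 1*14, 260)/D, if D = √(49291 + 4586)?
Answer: 127*√53877/53877 ≈ 0.54714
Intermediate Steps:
g = 150 (g = -2 + 152 = 150)
t(O, w) = -3 + w/2
D = √53877 ≈ 232.11
t(g - 1*14, 260)/D = (-3 + (½)*260)/(√53877) = (-3 + 130)*(√53877/53877) = 127*(√53877/53877) = 127*√53877/53877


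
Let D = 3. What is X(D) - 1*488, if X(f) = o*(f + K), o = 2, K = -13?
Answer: -508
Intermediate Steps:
X(f) = -26 + 2*f (X(f) = 2*(f - 13) = 2*(-13 + f) = -26 + 2*f)
X(D) - 1*488 = (-26 + 2*3) - 1*488 = (-26 + 6) - 488 = -20 - 488 = -508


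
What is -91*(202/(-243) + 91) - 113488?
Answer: -29571485/243 ≈ -1.2169e+5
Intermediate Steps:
-91*(202/(-243) + 91) - 113488 = -91*(202*(-1/243) + 91) - 113488 = -91*(-202/243 + 91) - 113488 = -91*21911/243 - 113488 = -1993901/243 - 113488 = -29571485/243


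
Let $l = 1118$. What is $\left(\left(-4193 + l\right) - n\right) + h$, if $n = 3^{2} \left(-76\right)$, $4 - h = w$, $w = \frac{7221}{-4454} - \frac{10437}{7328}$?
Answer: $- \frac{38904840529}{16319456} \approx -2384.0$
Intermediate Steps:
$w = - \frac{49700943}{16319456}$ ($w = 7221 \left(- \frac{1}{4454}\right) - \frac{10437}{7328} = - \frac{7221}{4454} - \frac{10437}{7328} = - \frac{49700943}{16319456} \approx -3.0455$)
$h = \frac{114978767}{16319456}$ ($h = 4 - - \frac{49700943}{16319456} = 4 + \frac{49700943}{16319456} = \frac{114978767}{16319456} \approx 7.0455$)
$n = -684$ ($n = 9 \left(-76\right) = -684$)
$\left(\left(-4193 + l\right) - n\right) + h = \left(\left(-4193 + 1118\right) - -684\right) + \frac{114978767}{16319456} = \left(-3075 + 684\right) + \frac{114978767}{16319456} = -2391 + \frac{114978767}{16319456} = - \frac{38904840529}{16319456}$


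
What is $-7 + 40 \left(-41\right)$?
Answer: $-1647$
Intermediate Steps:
$-7 + 40 \left(-41\right) = -7 - 1640 = -1647$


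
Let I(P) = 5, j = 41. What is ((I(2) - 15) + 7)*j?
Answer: -123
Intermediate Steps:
((I(2) - 15) + 7)*j = ((5 - 15) + 7)*41 = (-10 + 7)*41 = -3*41 = -123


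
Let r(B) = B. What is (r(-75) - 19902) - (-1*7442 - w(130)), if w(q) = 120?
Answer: -12415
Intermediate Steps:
(r(-75) - 19902) - (-1*7442 - w(130)) = (-75 - 19902) - (-1*7442 - 1*120) = -19977 - (-7442 - 120) = -19977 - 1*(-7562) = -19977 + 7562 = -12415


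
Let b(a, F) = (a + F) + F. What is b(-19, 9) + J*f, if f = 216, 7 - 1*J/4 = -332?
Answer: 292895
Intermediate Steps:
J = 1356 (J = 28 - 4*(-332) = 28 + 1328 = 1356)
b(a, F) = a + 2*F (b(a, F) = (F + a) + F = a + 2*F)
b(-19, 9) + J*f = (-19 + 2*9) + 1356*216 = (-19 + 18) + 292896 = -1 + 292896 = 292895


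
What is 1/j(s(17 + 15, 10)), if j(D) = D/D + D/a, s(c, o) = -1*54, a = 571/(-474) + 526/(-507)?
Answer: 59869/1501777 ≈ 0.039865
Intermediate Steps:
a = -59869/26702 (a = 571*(-1/474) + 526*(-1/507) = -571/474 - 526/507 = -59869/26702 ≈ -2.2421)
s(c, o) = -54
j(D) = 1 - 26702*D/59869 (j(D) = D/D + D/(-59869/26702) = 1 + D*(-26702/59869) = 1 - 26702*D/59869)
1/j(s(17 + 15, 10)) = 1/(1 - 26702/59869*(-54)) = 1/(1 + 1441908/59869) = 1/(1501777/59869) = 59869/1501777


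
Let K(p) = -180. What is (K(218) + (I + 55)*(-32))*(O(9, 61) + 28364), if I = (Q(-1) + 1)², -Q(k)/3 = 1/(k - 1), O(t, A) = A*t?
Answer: -61873820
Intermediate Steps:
Q(k) = -3/(-1 + k) (Q(k) = -3/(k - 1) = -3/(-1 + k))
I = 25/4 (I = (-3/(-1 - 1) + 1)² = (-3/(-2) + 1)² = (-3*(-½) + 1)² = (3/2 + 1)² = (5/2)² = 25/4 ≈ 6.2500)
(K(218) + (I + 55)*(-32))*(O(9, 61) + 28364) = (-180 + (25/4 + 55)*(-32))*(61*9 + 28364) = (-180 + (245/4)*(-32))*(549 + 28364) = (-180 - 1960)*28913 = -2140*28913 = -61873820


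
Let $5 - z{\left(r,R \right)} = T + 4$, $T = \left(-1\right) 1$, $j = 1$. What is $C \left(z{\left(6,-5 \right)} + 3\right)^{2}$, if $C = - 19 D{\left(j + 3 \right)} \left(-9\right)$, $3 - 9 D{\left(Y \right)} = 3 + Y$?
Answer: $-1900$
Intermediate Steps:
$T = -1$
$z{\left(r,R \right)} = 2$ ($z{\left(r,R \right)} = 5 - \left(-1 + 4\right) = 5 - 3 = 2$)
$D{\left(Y \right)} = - \frac{Y}{9}$ ($D{\left(Y \right)} = \frac{1}{3} - \frac{3 + Y}{9} = \frac{1}{3} - \left(\frac{1}{3} + \frac{Y}{9}\right) = - \frac{Y}{9}$)
$C = -76$ ($C = - 19 \left(- \frac{1 + 3}{9}\right) \left(-9\right) = - 19 \left(\left(- \frac{1}{9}\right) 4\right) \left(-9\right) = \left(-19\right) \left(- \frac{4}{9}\right) \left(-9\right) = \frac{76}{9} \left(-9\right) = -76$)
$C \left(z{\left(6,-5 \right)} + 3\right)^{2} = - 76 \left(2 + 3\right)^{2} = - 76 \cdot 5^{2} = \left(-76\right) 25 = -1900$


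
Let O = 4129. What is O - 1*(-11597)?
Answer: 15726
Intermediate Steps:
O - 1*(-11597) = 4129 - 1*(-11597) = 4129 + 11597 = 15726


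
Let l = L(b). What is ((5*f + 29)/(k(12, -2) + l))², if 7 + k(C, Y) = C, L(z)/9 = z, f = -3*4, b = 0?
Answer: 961/25 ≈ 38.440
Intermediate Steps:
f = -12
L(z) = 9*z
k(C, Y) = -7 + C
l = 0 (l = 9*0 = 0)
((5*f + 29)/(k(12, -2) + l))² = ((5*(-12) + 29)/((-7 + 12) + 0))² = ((-60 + 29)/(5 + 0))² = (-31/5)² = 961/25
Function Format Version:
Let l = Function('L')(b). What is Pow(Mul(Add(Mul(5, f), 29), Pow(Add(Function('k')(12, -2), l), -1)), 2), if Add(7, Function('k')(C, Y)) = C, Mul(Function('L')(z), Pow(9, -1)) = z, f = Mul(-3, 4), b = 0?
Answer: Rational(961, 25) ≈ 38.440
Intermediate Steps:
f = -12
Function('L')(z) = Mul(9, z)
Function('k')(C, Y) = Add(-7, C)
l = 0 (l = Mul(9, 0) = 0)
Pow(Mul(Add(Mul(5, f), 29), Pow(Add(Function('k')(12, -2), l), -1)), 2) = Pow(Mul(Add(Mul(5, -12), 29), Pow(Add(Add(-7, 12), 0), -1)), 2) = Pow(Mul(Add(-60, 29), Pow(Add(5, 0), -1)), 2) = Pow(Mul(-31, Pow(5, -1)), 2) = Pow(Mul(-31, Rational(1, 5)), 2) = Pow(Rational(-31, 5), 2) = Rational(961, 25)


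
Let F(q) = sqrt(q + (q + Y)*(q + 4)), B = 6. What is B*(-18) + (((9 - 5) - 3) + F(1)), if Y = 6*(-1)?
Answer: -107 + 2*I*sqrt(6) ≈ -107.0 + 4.899*I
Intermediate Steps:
Y = -6
F(q) = sqrt(q + (-6 + q)*(4 + q)) (F(q) = sqrt(q + (q - 6)*(q + 4)) = sqrt(q + (-6 + q)*(4 + q)))
B*(-18) + (((9 - 5) - 3) + F(1)) = 6*(-18) + (((9 - 5) - 3) + sqrt(-24 + 1**2 - 1*1)) = -108 + ((4 - 3) + sqrt(-24 + 1 - 1)) = -108 + (1 + sqrt(-24)) = -108 + (1 + 2*I*sqrt(6)) = -107 + 2*I*sqrt(6)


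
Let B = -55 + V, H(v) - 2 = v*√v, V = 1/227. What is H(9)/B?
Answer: -6583/12484 ≈ -0.52732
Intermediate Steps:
V = 1/227 ≈ 0.0044053
H(v) = 2 + v^(3/2) (H(v) = 2 + v*√v = 2 + v^(3/2))
B = -12484/227 (B = -55 + 1/227 = -12484/227 ≈ -54.996)
H(9)/B = (2 + 9^(3/2))/(-12484/227) = -227*(2 + 27)/12484 = -227/12484*29 = -6583/12484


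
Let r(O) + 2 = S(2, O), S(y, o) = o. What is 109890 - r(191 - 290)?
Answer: 109991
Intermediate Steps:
r(O) = -2 + O
109890 - r(191 - 290) = 109890 - (-2 + (191 - 290)) = 109890 - (-2 - 99) = 109890 - 1*(-101) = 109890 + 101 = 109991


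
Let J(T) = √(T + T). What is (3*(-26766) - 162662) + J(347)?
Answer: -242960 + √694 ≈ -2.4293e+5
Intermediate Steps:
J(T) = √2*√T (J(T) = √(2*T) = √2*√T)
(3*(-26766) - 162662) + J(347) = (3*(-26766) - 162662) + √2*√347 = (-80298 - 162662) + √694 = -242960 + √694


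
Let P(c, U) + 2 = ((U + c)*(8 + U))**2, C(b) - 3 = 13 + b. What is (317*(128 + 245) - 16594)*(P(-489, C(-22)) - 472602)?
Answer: 51585445912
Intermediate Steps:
C(b) = 16 + b (C(b) = 3 + (13 + b) = 16 + b)
P(c, U) = -2 + (8 + U)**2*(U + c)**2 (P(c, U) = -2 + ((U + c)*(8 + U))**2 = -2 + ((8 + U)*(U + c))**2 = -2 + (8 + U)**2*(U + c)**2)
(317*(128 + 245) - 16594)*(P(-489, C(-22)) - 472602) = (317*(128 + 245) - 16594)*((-2 + (8 + (16 - 22))**2*((16 - 22) - 489)**2) - 472602) = (317*373 - 16594)*((-2 + (8 - 6)**2*(-6 - 489)**2) - 472602) = (118241 - 16594)*((-2 + 2**2*(-495)**2) - 472602) = 101647*((-2 + 4*245025) - 472602) = 101647*((-2 + 980100) - 472602) = 101647*(980098 - 472602) = 101647*507496 = 51585445912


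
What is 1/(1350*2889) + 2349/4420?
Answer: 916145677/1723866300 ≈ 0.53145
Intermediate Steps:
1/(1350*2889) + 2349/4420 = (1/1350)*(1/2889) + 2349*(1/4420) = 1/3900150 + 2349/4420 = 916145677/1723866300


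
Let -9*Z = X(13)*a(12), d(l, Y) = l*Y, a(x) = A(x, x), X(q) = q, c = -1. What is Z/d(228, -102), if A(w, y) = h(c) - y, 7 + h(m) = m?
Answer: -65/52326 ≈ -0.0012422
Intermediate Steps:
h(m) = -7 + m
A(w, y) = -8 - y (A(w, y) = (-7 - 1) - y = -8 - y)
a(x) = -8 - x
d(l, Y) = Y*l
Z = 260/9 (Z = -13*(-8 - 1*12)/9 = -13*(-8 - 12)/9 = -13*(-20)/9 = -1/9*(-260) = 260/9 ≈ 28.889)
Z/d(228, -102) = 260/(9*((-102*228))) = (260/9)/(-23256) = (260/9)*(-1/23256) = -65/52326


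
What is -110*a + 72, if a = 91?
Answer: -9938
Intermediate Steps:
-110*a + 72 = -110*91 + 72 = -10010 + 72 = -9938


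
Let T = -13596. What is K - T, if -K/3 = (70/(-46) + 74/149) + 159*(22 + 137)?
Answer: -213309930/3427 ≈ -62244.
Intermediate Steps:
K = -259903422/3427 (K = -3*((70/(-46) + 74/149) + 159*(22 + 137)) = -3*((70*(-1/46) + 74*(1/149)) + 159*159) = -3*((-35/23 + 74/149) + 25281) = -3*(-3513/3427 + 25281) = -3*86634474/3427 = -259903422/3427 ≈ -75840.)
K - T = -259903422/3427 - 1*(-13596) = -259903422/3427 + 13596 = -213309930/3427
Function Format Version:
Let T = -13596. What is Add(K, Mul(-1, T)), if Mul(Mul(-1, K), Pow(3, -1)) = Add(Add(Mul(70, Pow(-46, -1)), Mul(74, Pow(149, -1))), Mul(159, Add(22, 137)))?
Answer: Rational(-213309930, 3427) ≈ -62244.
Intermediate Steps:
K = Rational(-259903422, 3427) (K = Mul(-3, Add(Add(Mul(70, Pow(-46, -1)), Mul(74, Pow(149, -1))), Mul(159, Add(22, 137)))) = Mul(-3, Add(Add(Mul(70, Rational(-1, 46)), Mul(74, Rational(1, 149))), Mul(159, 159))) = Mul(-3, Add(Add(Rational(-35, 23), Rational(74, 149)), 25281)) = Mul(-3, Add(Rational(-3513, 3427), 25281)) = Mul(-3, Rational(86634474, 3427)) = Rational(-259903422, 3427) ≈ -75840.)
Add(K, Mul(-1, T)) = Add(Rational(-259903422, 3427), Mul(-1, -13596)) = Add(Rational(-259903422, 3427), 13596) = Rational(-213309930, 3427)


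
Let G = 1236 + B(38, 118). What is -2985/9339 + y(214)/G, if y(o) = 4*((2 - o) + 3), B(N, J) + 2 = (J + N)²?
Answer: -14022309/39799705 ≈ -0.35232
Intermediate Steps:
B(N, J) = -2 + (J + N)²
G = 25570 (G = 1236 + (-2 + (118 + 38)²) = 1236 + (-2 + 156²) = 1236 + (-2 + 24336) = 1236 + 24334 = 25570)
y(o) = 20 - 4*o (y(o) = 4*(5 - o) = 20 - 4*o)
-2985/9339 + y(214)/G = -2985/9339 + (20 - 4*214)/25570 = -2985*1/9339 + (20 - 856)*(1/25570) = -995/3113 - 836*1/25570 = -995/3113 - 418/12785 = -14022309/39799705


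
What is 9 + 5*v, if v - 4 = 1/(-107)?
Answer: 3098/107 ≈ 28.953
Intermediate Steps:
v = 427/107 (v = 4 + 1/(-107) = 4 - 1/107 = 427/107 ≈ 3.9907)
9 + 5*v = 9 + 5*(427/107) = 9 + 2135/107 = 3098/107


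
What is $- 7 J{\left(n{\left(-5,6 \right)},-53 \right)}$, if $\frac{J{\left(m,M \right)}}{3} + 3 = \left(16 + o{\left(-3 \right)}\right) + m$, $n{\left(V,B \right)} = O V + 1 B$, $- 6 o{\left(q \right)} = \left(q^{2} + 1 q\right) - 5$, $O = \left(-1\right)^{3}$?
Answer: $- \frac{1001}{2} \approx -500.5$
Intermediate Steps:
$O = -1$
$o{\left(q \right)} = \frac{5}{6} - \frac{q}{6} - \frac{q^{2}}{6}$ ($o{\left(q \right)} = - \frac{\left(q^{2} + 1 q\right) - 5}{6} = - \frac{\left(q^{2} + q\right) - 5}{6} = - \frac{\left(q + q^{2}\right) - 5}{6} = - \frac{-5 + q + q^{2}}{6} = \frac{5}{6} - \frac{q}{6} - \frac{q^{2}}{6}$)
$n{\left(V,B \right)} = B - V$ ($n{\left(V,B \right)} = - V + 1 B = - V + B = B - V$)
$J{\left(m,M \right)} = \frac{77}{2} + 3 m$ ($J{\left(m,M \right)} = -9 + 3 \left(\left(16 - \left(- \frac{4}{3} + \frac{3}{2}\right)\right) + m\right) = -9 + 3 \left(\left(16 + \left(\frac{5}{6} + \frac{1}{2} - \frac{3}{2}\right)\right) + m\right) = -9 + 3 \left(\left(16 - \frac{1}{6}\right) + m\right) = -9 + 3 \left(\frac{95}{6} + m\right) = -9 + \left(\frac{95}{2} + 3 m\right) = \frac{77}{2} + 3 m$)
$- 7 J{\left(n{\left(-5,6 \right)},-53 \right)} = - 7 \left(\frac{77}{2} + 3 \left(6 - -5\right)\right) = - 7 \left(\frac{77}{2} + 3 \left(6 + 5\right)\right) = - 7 \left(\frac{77}{2} + 3 \cdot 11\right) = - 7 \left(\frac{77}{2} + 33\right) = \left(-7\right) \frac{143}{2} = - \frac{1001}{2}$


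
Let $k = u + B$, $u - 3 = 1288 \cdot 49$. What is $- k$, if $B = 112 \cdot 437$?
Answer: $-112059$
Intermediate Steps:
$u = 63115$ ($u = 3 + 1288 \cdot 49 = 3 + 63112 = 63115$)
$B = 48944$
$k = 112059$ ($k = 63115 + 48944 = 112059$)
$- k = \left(-1\right) 112059 = -112059$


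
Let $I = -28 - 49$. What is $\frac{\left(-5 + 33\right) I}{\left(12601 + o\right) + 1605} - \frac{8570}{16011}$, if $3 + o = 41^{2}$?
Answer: $- \frac{3878309}{5779971} \approx -0.67099$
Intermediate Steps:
$I = -77$
$o = 1678$ ($o = -3 + 41^{2} = -3 + 1681 = 1678$)
$\frac{\left(-5 + 33\right) I}{\left(12601 + o\right) + 1605} - \frac{8570}{16011} = \frac{\left(-5 + 33\right) \left(-77\right)}{\left(12601 + 1678\right) + 1605} - \frac{8570}{16011} = \frac{28 \left(-77\right)}{14279 + 1605} - \frac{8570}{16011} = - \frac{2156}{15884} - \frac{8570}{16011} = \left(-2156\right) \frac{1}{15884} - \frac{8570}{16011} = - \frac{49}{361} - \frac{8570}{16011} = - \frac{3878309}{5779971}$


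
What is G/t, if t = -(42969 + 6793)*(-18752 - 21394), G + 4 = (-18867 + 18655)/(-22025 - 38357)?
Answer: -60329/30156963451566 ≈ -2.0005e-9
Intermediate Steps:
G = -120658/30191 (G = -4 + (-18867 + 18655)/(-22025 - 38357) = -4 - 212/(-60382) = -4 - 212*(-1/60382) = -4 + 106/30191 = -120658/30191 ≈ -3.9965)
t = 1997745252 (t = -49762*(-40146) = -1*(-1997745252) = 1997745252)
G/t = -120658/30191/1997745252 = -120658/30191*1/1997745252 = -60329/30156963451566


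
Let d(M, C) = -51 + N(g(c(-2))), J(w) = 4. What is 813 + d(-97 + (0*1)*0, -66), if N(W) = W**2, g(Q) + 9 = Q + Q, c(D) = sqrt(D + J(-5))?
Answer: 851 - 36*sqrt(2) ≈ 800.09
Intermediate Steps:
c(D) = sqrt(4 + D) (c(D) = sqrt(D + 4) = sqrt(4 + D))
g(Q) = -9 + 2*Q (g(Q) = -9 + (Q + Q) = -9 + 2*Q)
d(M, C) = -51 + (-9 + 2*sqrt(2))**2 (d(M, C) = -51 + (-9 + 2*sqrt(4 - 2))**2 = -51 + (-9 + 2*sqrt(2))**2)
813 + d(-97 + (0*1)*0, -66) = 813 + (38 - 36*sqrt(2)) = 851 - 36*sqrt(2)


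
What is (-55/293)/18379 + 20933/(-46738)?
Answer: -112727759441/251686326686 ≈ -0.44789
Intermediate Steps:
(-55/293)/18379 + 20933/(-46738) = ((1/293)*(-55))*(1/18379) + 20933*(-1/46738) = -55/293*1/18379 - 20933/46738 = -55/5385047 - 20933/46738 = -112727759441/251686326686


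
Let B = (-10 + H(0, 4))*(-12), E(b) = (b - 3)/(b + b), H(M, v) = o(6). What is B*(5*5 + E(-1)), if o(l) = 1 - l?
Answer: 4860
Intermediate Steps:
H(M, v) = -5 (H(M, v) = 1 - 1*6 = 1 - 6 = -5)
E(b) = (-3 + b)/(2*b) (E(b) = (-3 + b)/((2*b)) = (-3 + b)*(1/(2*b)) = (-3 + b)/(2*b))
B = 180 (B = (-10 - 5)*(-12) = -15*(-12) = 180)
B*(5*5 + E(-1)) = 180*(5*5 + (½)*(-3 - 1)/(-1)) = 180*(25 + (½)*(-1)*(-4)) = 180*(25 + 2) = 180*27 = 4860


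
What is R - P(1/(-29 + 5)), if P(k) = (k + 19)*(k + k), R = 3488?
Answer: 1004999/288 ≈ 3489.6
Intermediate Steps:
P(k) = 2*k*(19 + k) (P(k) = (19 + k)*(2*k) = 2*k*(19 + k))
R - P(1/(-29 + 5)) = 3488 - 2*(19 + 1/(-29 + 5))/(-29 + 5) = 3488 - 2*(19 + 1/(-24))/(-24) = 3488 - 2*(-1)*(19 - 1/24)/24 = 3488 - 2*(-1)*455/(24*24) = 3488 - 1*(-455/288) = 3488 + 455/288 = 1004999/288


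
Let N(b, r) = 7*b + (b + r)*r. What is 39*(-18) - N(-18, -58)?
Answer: -4984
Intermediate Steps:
N(b, r) = 7*b + r*(b + r)
39*(-18) - N(-18, -58) = 39*(-18) - ((-58)² + 7*(-18) - 18*(-58)) = -702 - (3364 - 126 + 1044) = -702 - 1*4282 = -702 - 4282 = -4984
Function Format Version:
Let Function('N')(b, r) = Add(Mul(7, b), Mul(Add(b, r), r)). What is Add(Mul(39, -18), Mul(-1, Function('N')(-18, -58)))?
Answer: -4984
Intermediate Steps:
Function('N')(b, r) = Add(Mul(7, b), Mul(r, Add(b, r)))
Add(Mul(39, -18), Mul(-1, Function('N')(-18, -58))) = Add(Mul(39, -18), Mul(-1, Add(Pow(-58, 2), Mul(7, -18), Mul(-18, -58)))) = Add(-702, Mul(-1, Add(3364, -126, 1044))) = Add(-702, Mul(-1, 4282)) = Add(-702, -4282) = -4984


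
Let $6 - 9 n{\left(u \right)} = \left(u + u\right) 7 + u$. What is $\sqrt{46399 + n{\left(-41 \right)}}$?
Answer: $2 \sqrt{11617} \approx 215.56$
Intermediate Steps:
$n{\left(u \right)} = \frac{2}{3} - \frac{5 u}{3}$ ($n{\left(u \right)} = \frac{2}{3} - \frac{\left(u + u\right) 7 + u}{9} = \frac{2}{3} - \frac{2 u 7 + u}{9} = \frac{2}{3} - \frac{14 u + u}{9} = \frac{2}{3} - \frac{15 u}{9} = \frac{2}{3} - \frac{5 u}{3}$)
$\sqrt{46399 + n{\left(-41 \right)}} = \sqrt{46399 + \left(\frac{2}{3} - - \frac{205}{3}\right)} = \sqrt{46399 + \left(\frac{2}{3} + \frac{205}{3}\right)} = \sqrt{46399 + 69} = \sqrt{46468} = 2 \sqrt{11617}$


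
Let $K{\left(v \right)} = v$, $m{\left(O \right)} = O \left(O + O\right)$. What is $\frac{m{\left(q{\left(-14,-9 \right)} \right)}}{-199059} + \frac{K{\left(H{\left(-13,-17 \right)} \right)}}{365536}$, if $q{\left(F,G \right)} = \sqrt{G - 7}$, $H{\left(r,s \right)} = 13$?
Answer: $\frac{14284919}{72763230624} \approx 0.00019632$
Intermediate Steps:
$q{\left(F,G \right)} = \sqrt{-7 + G}$
$m{\left(O \right)} = 2 O^{2}$ ($m{\left(O \right)} = O 2 O = 2 O^{2}$)
$\frac{m{\left(q{\left(-14,-9 \right)} \right)}}{-199059} + \frac{K{\left(H{\left(-13,-17 \right)} \right)}}{365536} = \frac{2 \left(\sqrt{-7 - 9}\right)^{2}}{-199059} + \frac{13}{365536} = 2 \left(\sqrt{-16}\right)^{2} \left(- \frac{1}{199059}\right) + 13 \cdot \frac{1}{365536} = 2 \left(4 i\right)^{2} \left(- \frac{1}{199059}\right) + \frac{13}{365536} = 2 \left(-16\right) \left(- \frac{1}{199059}\right) + \frac{13}{365536} = \left(-32\right) \left(- \frac{1}{199059}\right) + \frac{13}{365536} = \frac{32}{199059} + \frac{13}{365536} = \frac{14284919}{72763230624}$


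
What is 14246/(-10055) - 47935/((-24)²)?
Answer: -490192121/5791680 ≈ -84.637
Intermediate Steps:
14246/(-10055) - 47935/((-24)²) = 14246*(-1/10055) - 47935/576 = -14246/10055 - 47935*1/576 = -14246/10055 - 47935/576 = -490192121/5791680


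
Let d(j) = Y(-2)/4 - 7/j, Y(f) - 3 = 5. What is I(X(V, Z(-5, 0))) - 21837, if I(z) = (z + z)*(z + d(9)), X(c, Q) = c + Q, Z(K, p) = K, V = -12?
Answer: -191705/9 ≈ -21301.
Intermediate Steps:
Y(f) = 8 (Y(f) = 3 + 5 = 8)
d(j) = 2 - 7/j (d(j) = 8/4 - 7/j = 8*(1/4) - 7/j = 2 - 7/j)
X(c, Q) = Q + c
I(z) = 2*z*(11/9 + z) (I(z) = (z + z)*(z + (2 - 7/9)) = (2*z)*(z + (2 - 7*1/9)) = (2*z)*(z + (2 - 7/9)) = (2*z)*(z + 11/9) = (2*z)*(11/9 + z) = 2*z*(11/9 + z))
I(X(V, Z(-5, 0))) - 21837 = 2*(-5 - 12)*(11 + 9*(-5 - 12))/9 - 21837 = (2/9)*(-17)*(11 + 9*(-17)) - 21837 = (2/9)*(-17)*(11 - 153) - 21837 = (2/9)*(-17)*(-142) - 21837 = 4828/9 - 21837 = -191705/9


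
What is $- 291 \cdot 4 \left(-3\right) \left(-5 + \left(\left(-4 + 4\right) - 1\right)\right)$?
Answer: $-20952$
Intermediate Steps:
$- 291 \cdot 4 \left(-3\right) \left(-5 + \left(\left(-4 + 4\right) - 1\right)\right) = - 291 \left(- 12 \left(-5 + \left(0 - 1\right)\right)\right) = - 291 \left(- 12 \left(-5 - 1\right)\right) = - 291 \left(\left(-12\right) \left(-6\right)\right) = \left(-291\right) 72 = -20952$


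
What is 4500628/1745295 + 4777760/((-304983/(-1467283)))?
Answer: 4078362778100774308/177428434995 ≈ 2.2986e+7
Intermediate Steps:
4500628/1745295 + 4777760/((-304983/(-1467283))) = 4500628*(1/1745295) + 4777760/((-304983*(-1/1467283))) = 4500628/1745295 + 4777760/(304983/1467283) = 4500628/1745295 + 4777760*(1467283/304983) = 4500628/1745295 + 7010326026080/304983 = 4078362778100774308/177428434995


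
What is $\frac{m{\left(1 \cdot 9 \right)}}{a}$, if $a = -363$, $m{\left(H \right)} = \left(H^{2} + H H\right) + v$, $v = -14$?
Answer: $- \frac{148}{363} \approx -0.40771$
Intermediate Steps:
$m{\left(H \right)} = -14 + 2 H^{2}$ ($m{\left(H \right)} = \left(H^{2} + H H\right) - 14 = \left(H^{2} + H^{2}\right) - 14 = 2 H^{2} - 14 = -14 + 2 H^{2}$)
$\frac{m{\left(1 \cdot 9 \right)}}{a} = \frac{-14 + 2 \left(1 \cdot 9\right)^{2}}{-363} = \left(-14 + 2 \cdot 9^{2}\right) \left(- \frac{1}{363}\right) = \left(-14 + 2 \cdot 81\right) \left(- \frac{1}{363}\right) = \left(-14 + 162\right) \left(- \frac{1}{363}\right) = 148 \left(- \frac{1}{363}\right) = - \frac{148}{363}$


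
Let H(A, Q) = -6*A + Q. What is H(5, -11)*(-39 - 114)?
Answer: 6273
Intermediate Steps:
H(A, Q) = Q - 6*A
H(5, -11)*(-39 - 114) = (-11 - 6*5)*(-39 - 114) = (-11 - 30)*(-153) = -41*(-153) = 6273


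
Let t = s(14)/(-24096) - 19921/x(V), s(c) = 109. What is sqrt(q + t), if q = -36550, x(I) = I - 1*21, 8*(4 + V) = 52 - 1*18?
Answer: I*sqrt(8897204365327434)/499992 ≈ 188.65*I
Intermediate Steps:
V = 1/4 (V = -4 + (52 - 1*18)/8 = -4 + (52 - 18)/8 = -4 + (1/8)*34 = -4 + 17/4 = 1/4 ≈ 0.25000)
x(I) = -21 + I (x(I) = I - 21 = -21 + I)
t = 1920056617/1999968 (t = 109/(-24096) - 19921/(-21 + 1/4) = 109*(-1/24096) - 19921/(-83/4) = -109/24096 - 19921*(-4/83) = -109/24096 + 79684/83 = 1920056617/1999968 ≈ 960.04)
sqrt(q + t) = sqrt(-36550 + 1920056617/1999968) = sqrt(-71178773783/1999968) = I*sqrt(8897204365327434)/499992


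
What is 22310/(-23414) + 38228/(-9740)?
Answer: -6045488/1239415 ≈ -4.8777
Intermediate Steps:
22310/(-23414) + 38228/(-9740) = 22310*(-1/23414) + 38228*(-1/9740) = -485/509 - 9557/2435 = -6045488/1239415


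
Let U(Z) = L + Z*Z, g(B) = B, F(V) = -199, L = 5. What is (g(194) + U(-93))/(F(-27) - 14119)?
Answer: -4424/7159 ≈ -0.61796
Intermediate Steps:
U(Z) = 5 + Z**2 (U(Z) = 5 + Z*Z = 5 + Z**2)
(g(194) + U(-93))/(F(-27) - 14119) = (194 + (5 + (-93)**2))/(-199 - 14119) = (194 + (5 + 8649))/(-14318) = (194 + 8654)*(-1/14318) = 8848*(-1/14318) = -4424/7159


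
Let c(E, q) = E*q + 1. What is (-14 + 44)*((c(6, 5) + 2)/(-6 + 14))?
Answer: 495/4 ≈ 123.75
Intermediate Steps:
c(E, q) = 1 + E*q
(-14 + 44)*((c(6, 5) + 2)/(-6 + 14)) = (-14 + 44)*(((1 + 6*5) + 2)/(-6 + 14)) = 30*(((1 + 30) + 2)/8) = 30*((31 + 2)*(1/8)) = 30*(33*(1/8)) = 30*(33/8) = 495/4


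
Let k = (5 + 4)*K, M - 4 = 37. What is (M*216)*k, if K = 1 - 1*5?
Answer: -318816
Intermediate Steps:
K = -4 (K = 1 - 5 = -4)
M = 41 (M = 4 + 37 = 41)
k = -36 (k = (5 + 4)*(-4) = 9*(-4) = -36)
(M*216)*k = (41*216)*(-36) = 8856*(-36) = -318816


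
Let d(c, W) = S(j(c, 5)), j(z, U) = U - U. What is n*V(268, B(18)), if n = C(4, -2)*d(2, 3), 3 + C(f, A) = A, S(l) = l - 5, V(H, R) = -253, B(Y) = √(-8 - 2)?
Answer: -6325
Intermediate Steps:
B(Y) = I*√10 (B(Y) = √(-10) = I*√10)
j(z, U) = 0
S(l) = -5 + l
d(c, W) = -5 (d(c, W) = -5 + 0 = -5)
C(f, A) = -3 + A
n = 25 (n = (-3 - 2)*(-5) = -5*(-5) = 25)
n*V(268, B(18)) = 25*(-253) = -6325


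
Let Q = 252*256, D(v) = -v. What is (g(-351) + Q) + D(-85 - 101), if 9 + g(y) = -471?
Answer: 64218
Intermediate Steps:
g(y) = -480 (g(y) = -9 - 471 = -480)
Q = 64512
(g(-351) + Q) + D(-85 - 101) = (-480 + 64512) - (-85 - 101) = 64032 - 1*(-186) = 64032 + 186 = 64218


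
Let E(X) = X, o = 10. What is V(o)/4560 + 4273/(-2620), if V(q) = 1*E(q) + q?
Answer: -121453/74670 ≈ -1.6265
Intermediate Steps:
V(q) = 2*q (V(q) = 1*q + q = q + q = 2*q)
V(o)/4560 + 4273/(-2620) = (2*10)/4560 + 4273/(-2620) = 20*(1/4560) + 4273*(-1/2620) = 1/228 - 4273/2620 = -121453/74670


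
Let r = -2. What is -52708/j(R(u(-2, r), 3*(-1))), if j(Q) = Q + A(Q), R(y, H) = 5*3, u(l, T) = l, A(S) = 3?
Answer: -26354/9 ≈ -2928.2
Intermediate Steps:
R(y, H) = 15
j(Q) = 3 + Q (j(Q) = Q + 3 = 3 + Q)
-52708/j(R(u(-2, r), 3*(-1))) = -52708/(3 + 15) = -52708/18 = -52708*1/18 = -26354/9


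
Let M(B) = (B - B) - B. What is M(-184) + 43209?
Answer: 43393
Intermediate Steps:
M(B) = -B (M(B) = 0 - B = -B)
M(-184) + 43209 = -1*(-184) + 43209 = 184 + 43209 = 43393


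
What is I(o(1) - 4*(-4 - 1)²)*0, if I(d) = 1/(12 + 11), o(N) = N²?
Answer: 0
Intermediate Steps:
I(d) = 1/23
I(o(1) - 4*(-4 - 1)²)*0 = (1/23)*0 = 0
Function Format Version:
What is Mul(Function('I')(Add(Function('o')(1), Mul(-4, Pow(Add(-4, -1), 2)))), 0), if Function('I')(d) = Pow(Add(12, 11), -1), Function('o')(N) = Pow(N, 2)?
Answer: 0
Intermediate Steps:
Function('I')(d) = Rational(1, 23) (Function('I')(d) = Pow(23, -1) = Rational(1, 23))
Mul(Function('I')(Add(Function('o')(1), Mul(-4, Pow(Add(-4, -1), 2)))), 0) = Mul(Rational(1, 23), 0) = 0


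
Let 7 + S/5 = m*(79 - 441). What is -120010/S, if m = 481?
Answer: 24002/174129 ≈ 0.13784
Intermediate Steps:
S = -870645 (S = -35 + 5*(481*(79 - 441)) = -35 + 5*(481*(-362)) = -35 + 5*(-174122) = -35 - 870610 = -870645)
-120010/S = -120010/(-870645) = -120010*(-1/870645) = 24002/174129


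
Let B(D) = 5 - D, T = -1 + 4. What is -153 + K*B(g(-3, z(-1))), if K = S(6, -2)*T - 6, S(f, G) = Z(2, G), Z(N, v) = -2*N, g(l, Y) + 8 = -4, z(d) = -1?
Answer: -459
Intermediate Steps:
T = 3
g(l, Y) = -12 (g(l, Y) = -8 - 4 = -12)
S(f, G) = -4 (S(f, G) = -2*2 = -4)
K = -18 (K = -4*3 - 6 = -12 - 6 = -18)
-153 + K*B(g(-3, z(-1))) = -153 - 18*(5 - 1*(-12)) = -153 - 18*(5 + 12) = -153 - 18*17 = -153 - 306 = -459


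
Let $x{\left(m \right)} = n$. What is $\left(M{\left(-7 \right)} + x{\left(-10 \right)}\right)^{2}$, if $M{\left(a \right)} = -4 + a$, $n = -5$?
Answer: $256$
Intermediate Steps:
$x{\left(m \right)} = -5$
$\left(M{\left(-7 \right)} + x{\left(-10 \right)}\right)^{2} = \left(\left(-4 - 7\right) - 5\right)^{2} = \left(-11 - 5\right)^{2} = \left(-16\right)^{2} = 256$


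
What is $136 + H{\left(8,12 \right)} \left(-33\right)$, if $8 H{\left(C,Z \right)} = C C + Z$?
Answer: $- \frac{355}{2} \approx -177.5$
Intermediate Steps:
$H{\left(C,Z \right)} = \frac{Z}{8} + \frac{C^{2}}{8}$ ($H{\left(C,Z \right)} = \frac{C C + Z}{8} = \frac{C^{2} + Z}{8} = \frac{Z + C^{2}}{8} = \frac{Z}{8} + \frac{C^{2}}{8}$)
$136 + H{\left(8,12 \right)} \left(-33\right) = 136 + \left(\frac{1}{8} \cdot 12 + \frac{8^{2}}{8}\right) \left(-33\right) = 136 + \left(\frac{3}{2} + \frac{1}{8} \cdot 64\right) \left(-33\right) = 136 + \left(\frac{3}{2} + 8\right) \left(-33\right) = 136 + \frac{19}{2} \left(-33\right) = 136 - \frac{627}{2} = - \frac{355}{2}$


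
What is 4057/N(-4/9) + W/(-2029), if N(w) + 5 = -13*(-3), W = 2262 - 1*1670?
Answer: 8211525/68986 ≈ 119.03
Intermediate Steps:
W = 592 (W = 2262 - 1670 = 592)
N(w) = 34 (N(w) = -5 - 13*(-3) = -5 + 39 = 34)
4057/N(-4/9) + W/(-2029) = 4057/34 + 592/(-2029) = 4057*(1/34) + 592*(-1/2029) = 4057/34 - 592/2029 = 8211525/68986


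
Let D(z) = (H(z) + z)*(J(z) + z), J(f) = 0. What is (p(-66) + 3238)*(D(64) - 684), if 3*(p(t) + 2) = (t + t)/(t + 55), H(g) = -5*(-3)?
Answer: 14165280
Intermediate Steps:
H(g) = 15
p(t) = -2 + 2*t/(3*(55 + t)) (p(t) = -2 + ((t + t)/(t + 55))/3 = -2 + ((2*t)/(55 + t))/3 = -2 + (2*t/(55 + t))/3 = -2 + 2*t/(3*(55 + t)))
D(z) = z*(15 + z) (D(z) = (15 + z)*(0 + z) = (15 + z)*z = z*(15 + z))
(p(-66) + 3238)*(D(64) - 684) = (2*(-165 - 2*(-66))/(3*(55 - 66)) + 3238)*(64*(15 + 64) - 684) = ((2/3)*(-165 + 132)/(-11) + 3238)*(64*79 - 684) = ((2/3)*(-1/11)*(-33) + 3238)*(5056 - 684) = (2 + 3238)*4372 = 3240*4372 = 14165280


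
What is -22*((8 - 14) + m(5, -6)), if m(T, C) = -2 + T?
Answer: 66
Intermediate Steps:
-22*((8 - 14) + m(5, -6)) = -22*((8 - 14) + (-2 + 5)) = -22*(-6 + 3) = -22*(-3) = 66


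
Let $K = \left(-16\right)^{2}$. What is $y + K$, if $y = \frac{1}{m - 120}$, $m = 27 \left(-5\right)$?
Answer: $\frac{65279}{255} \approx 256.0$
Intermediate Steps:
$m = -135$
$y = - \frac{1}{255}$ ($y = \frac{1}{-135 - 120} = \frac{1}{-255} = - \frac{1}{255} \approx -0.0039216$)
$K = 256$
$y + K = - \frac{1}{255} + 256 = \frac{65279}{255}$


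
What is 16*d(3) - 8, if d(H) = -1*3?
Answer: -56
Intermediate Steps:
d(H) = -3
16*d(3) - 8 = 16*(-3) - 8 = -48 - 8 = -56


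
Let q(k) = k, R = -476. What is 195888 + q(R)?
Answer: 195412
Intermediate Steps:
195888 + q(R) = 195888 - 476 = 195412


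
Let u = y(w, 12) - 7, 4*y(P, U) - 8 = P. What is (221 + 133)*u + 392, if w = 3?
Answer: -2225/2 ≈ -1112.5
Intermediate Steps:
y(P, U) = 2 + P/4
u = -17/4 (u = (2 + (¼)*3) - 7 = (2 + ¾) - 7 = 11/4 - 7 = -17/4 ≈ -4.2500)
(221 + 133)*u + 392 = (221 + 133)*(-17/4) + 392 = 354*(-17/4) + 392 = -3009/2 + 392 = -2225/2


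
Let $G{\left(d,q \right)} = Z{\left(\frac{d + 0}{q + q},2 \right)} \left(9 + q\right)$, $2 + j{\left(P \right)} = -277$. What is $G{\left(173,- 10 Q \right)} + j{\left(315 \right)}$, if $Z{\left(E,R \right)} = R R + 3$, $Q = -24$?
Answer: $1464$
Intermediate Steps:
$j{\left(P \right)} = -279$ ($j{\left(P \right)} = -2 - 277 = -279$)
$Z{\left(E,R \right)} = 3 + R^{2}$ ($Z{\left(E,R \right)} = R^{2} + 3 = 3 + R^{2}$)
$G{\left(d,q \right)} = 63 + 7 q$ ($G{\left(d,q \right)} = \left(3 + 2^{2}\right) \left(9 + q\right) = \left(3 + 4\right) \left(9 + q\right) = 7 \left(9 + q\right) = 63 + 7 q$)
$G{\left(173,- 10 Q \right)} + j{\left(315 \right)} = \left(63 + 7 \left(\left(-10\right) \left(-24\right)\right)\right) - 279 = \left(63 + 7 \cdot 240\right) - 279 = \left(63 + 1680\right) - 279 = 1743 - 279 = 1464$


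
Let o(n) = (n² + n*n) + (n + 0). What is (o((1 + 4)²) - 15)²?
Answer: 1587600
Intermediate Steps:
o(n) = n + 2*n² (o(n) = (n² + n²) + n = 2*n² + n = n + 2*n²)
(o((1 + 4)²) - 15)² = ((1 + 4)²*(1 + 2*(1 + 4)²) - 15)² = (5²*(1 + 2*5²) - 15)² = (25*(1 + 2*25) - 15)² = (25*(1 + 50) - 15)² = (25*51 - 15)² = (1275 - 15)² = 1260² = 1587600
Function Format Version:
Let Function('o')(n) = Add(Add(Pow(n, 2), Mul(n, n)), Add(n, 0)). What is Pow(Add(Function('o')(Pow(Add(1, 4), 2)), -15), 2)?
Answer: 1587600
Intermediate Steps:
Function('o')(n) = Add(n, Mul(2, Pow(n, 2))) (Function('o')(n) = Add(Add(Pow(n, 2), Pow(n, 2)), n) = Add(Mul(2, Pow(n, 2)), n) = Add(n, Mul(2, Pow(n, 2))))
Pow(Add(Function('o')(Pow(Add(1, 4), 2)), -15), 2) = Pow(Add(Mul(Pow(Add(1, 4), 2), Add(1, Mul(2, Pow(Add(1, 4), 2)))), -15), 2) = Pow(Add(Mul(Pow(5, 2), Add(1, Mul(2, Pow(5, 2)))), -15), 2) = Pow(Add(Mul(25, Add(1, Mul(2, 25))), -15), 2) = Pow(Add(Mul(25, Add(1, 50)), -15), 2) = Pow(Add(Mul(25, 51), -15), 2) = Pow(Add(1275, -15), 2) = Pow(1260, 2) = 1587600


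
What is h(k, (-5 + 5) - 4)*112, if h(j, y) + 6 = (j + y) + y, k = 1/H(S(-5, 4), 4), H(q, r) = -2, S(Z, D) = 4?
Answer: -1624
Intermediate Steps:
k = -1/2 (k = 1/(-2) = -1/2 ≈ -0.50000)
h(j, y) = -6 + j + 2*y (h(j, y) = -6 + ((j + y) + y) = -6 + (j + 2*y) = -6 + j + 2*y)
h(k, (-5 + 5) - 4)*112 = (-6 - 1/2 + 2*((-5 + 5) - 4))*112 = (-6 - 1/2 + 2*(0 - 4))*112 = (-6 - 1/2 + 2*(-4))*112 = (-6 - 1/2 - 8)*112 = -29/2*112 = -1624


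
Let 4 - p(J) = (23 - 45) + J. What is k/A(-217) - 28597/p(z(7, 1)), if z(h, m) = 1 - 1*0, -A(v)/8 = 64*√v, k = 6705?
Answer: -28597/25 + 6705*I*√217/111104 ≈ -1143.9 + 0.88899*I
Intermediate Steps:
A(v) = -512*√v
z(h, m) = 1 (z(h, m) = 1 + 0 = 1)
p(J) = 26 - J (p(J) = 4 - ((23 - 45) + J) = 4 - (-22 + J) = 4 + (22 - J) = 26 - J)
k/A(-217) - 28597/p(z(7, 1)) = 6705/((-512*I*√217)) - 28597/(26 - 1*1) = 6705/((-512*I*√217)) - 28597/(26 - 1) = 6705/((-512*I*√217)) - 28597/25 = 6705*(I*√217/111104) - 28597*1/25 = 6705*I*√217/111104 - 28597/25 = -28597/25 + 6705*I*√217/111104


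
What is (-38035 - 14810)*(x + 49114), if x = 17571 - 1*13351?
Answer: -2818435230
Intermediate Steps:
x = 4220 (x = 17571 - 13351 = 4220)
(-38035 - 14810)*(x + 49114) = (-38035 - 14810)*(4220 + 49114) = -52845*53334 = -2818435230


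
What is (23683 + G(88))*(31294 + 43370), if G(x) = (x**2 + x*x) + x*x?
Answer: 3502861560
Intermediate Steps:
G(x) = 3*x**2 (G(x) = (x**2 + x**2) + x**2 = 2*x**2 + x**2 = 3*x**2)
(23683 + G(88))*(31294 + 43370) = (23683 + 3*88**2)*(31294 + 43370) = (23683 + 3*7744)*74664 = (23683 + 23232)*74664 = 46915*74664 = 3502861560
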